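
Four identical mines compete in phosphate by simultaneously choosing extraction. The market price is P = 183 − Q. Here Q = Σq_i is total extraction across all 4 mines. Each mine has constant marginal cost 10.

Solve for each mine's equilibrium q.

34.6

A representative mine's profit is π_i = q_i(183 − Q) − 10q_i, with Q = q_i + Σ_{j≠i} q_j.
First-order condition: 173 − 2q_i − Σ_{j≠i} q_j = 0.
In a symmetric equilibrium every mine chooses the same q, so Σ_{j≠i} q_j = 3q. The condition becomes 173 − 5q = 0, giving q = 173/5 = 34.6.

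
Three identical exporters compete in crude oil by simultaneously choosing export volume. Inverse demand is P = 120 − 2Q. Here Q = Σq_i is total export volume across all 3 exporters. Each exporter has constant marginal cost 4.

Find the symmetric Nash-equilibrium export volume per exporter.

14.5

A representative exporter's profit is π_i = q_i(120 − 2Q) − 4q_i, with Q = q_i + Σ_{j≠i} q_j.
First-order condition: 116 − 4q_i − 2Σ_{j≠i} q_j = 0.
Imposing symmetry (q_j = q for all j) turns Σ_{j≠i} q_j into 2q, so 116 = 8q and q = 14.5.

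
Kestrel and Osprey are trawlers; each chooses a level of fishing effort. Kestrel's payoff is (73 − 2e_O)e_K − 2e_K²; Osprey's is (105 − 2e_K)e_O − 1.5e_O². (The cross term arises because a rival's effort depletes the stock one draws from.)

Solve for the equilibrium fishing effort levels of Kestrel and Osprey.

1.125, 34.25

Expanding Kestrel's payoff: 73e_K − 2e_Oe_K − 2e_K².
∂π/∂e_K = 73 − 2e_O − 4e_K = 0, so e_K = 18.25 − 0.5e_O.
Likewise for Osprey: e_O = 35 − (2/3)e_K.
Plugging e_O into Kestrel's best response: e_K = 18.25 − 0.5(35 − (2/3)e_K) ⇒ (2/3)e_K = 0.75, so e_K = 1.125.
Then e_O = 35 − (2/3)·1.125 = 34.25.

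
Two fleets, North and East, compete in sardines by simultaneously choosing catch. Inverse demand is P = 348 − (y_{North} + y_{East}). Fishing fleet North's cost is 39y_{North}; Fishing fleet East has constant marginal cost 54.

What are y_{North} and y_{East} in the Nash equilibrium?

108, 93

Fishing fleet North's profit: π = y_{North}(348 − (y_{North} + y_{East})) − 39y_{North}.
∂π/∂y_{North} = 309 − 2y_{North} − y_{East} = 0, so y_{North} = 154.5 − 0.5y_{East}.
By the same steps for East: y_{East} = 147 − 0.5y_{North}.
Solving the two reaction functions simultaneously: (1 − (−0.5)(−0.5))y_{North} = 154.5 − 0.5·147, so 0.75y_{North} = 81 and y_{North} = 108.
Then y_{East} = 147 − 0.5·108 = 93.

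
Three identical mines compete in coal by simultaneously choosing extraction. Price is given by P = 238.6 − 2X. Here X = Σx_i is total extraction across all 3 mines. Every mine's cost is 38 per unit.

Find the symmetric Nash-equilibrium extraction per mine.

25.075

A representative mine's profit is π_i = x_i(238.6 − 2X) − 38x_i, with X = x_i + Σ_{j≠i} x_j.
First-order condition: 200.6 − 4x_i − 2Σ_{j≠i} x_j = 0.
With identical mines, set every x_j = x: then 200.6 − 4x − 4x = 0, i.e. x = 200.6/8 = 25.075.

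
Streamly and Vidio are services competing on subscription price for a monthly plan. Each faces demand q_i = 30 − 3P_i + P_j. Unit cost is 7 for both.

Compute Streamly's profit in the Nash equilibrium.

Streamly's profit: π = (P_{Streamly} − 7)(30 − 3P_{Streamly} + P_{Vidio}).
∂π/∂P_{Streamly} = 51 − 6P_{Streamly} + P_{Vidio} = 0 ⇒ P_{Streamly} = 8.5 + (1/6)P_{Vidio}.
By symmetry P_{Vidio} = P_{Streamly}; substituting into the reaction function, (5/6)P_{Streamly} = 8.5 and P_{Streamly} = 10.2.
q_{Streamly} = 30 − 3·10.2 + 10.2 = 9.6.
Profit = (10.2 − 7)·9.6 = 30.72.

30.72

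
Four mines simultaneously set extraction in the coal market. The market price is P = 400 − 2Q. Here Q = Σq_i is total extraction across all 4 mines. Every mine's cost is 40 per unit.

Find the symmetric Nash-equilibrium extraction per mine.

36

A representative mine's profit is π_i = q_i(400 − 2Q) − 40q_i, with Q = q_i + Σ_{j≠i} q_j.
First-order condition: 360 − 4q_i − 2Σ_{j≠i} q_j = 0.
Imposing symmetry (q_j = q for all j) turns Σ_{j≠i} q_j into 3q, so 360 = 10q and q = 36.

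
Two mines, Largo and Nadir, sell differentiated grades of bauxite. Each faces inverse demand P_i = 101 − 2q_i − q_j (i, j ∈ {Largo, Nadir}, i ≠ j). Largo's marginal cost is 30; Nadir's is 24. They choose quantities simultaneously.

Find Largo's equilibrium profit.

380.88

Mine Largo's profit: π = q_{Largo}(101 − 2q_{Largo} − q_{Nadir}) − 30q_{Largo}.
∂π/∂q_{Largo} = 71 − 4q_{Largo} − q_{Nadir} = 0 ⇒ q_{Largo} = 17.75 − 0.25q_{Nadir}.
Similarly q_{Nadir} = 19.25 − 0.25q_{Largo}.
Plugging q_{Nadir} into Largo's best response: q_{Largo} = 17.75 − 0.25(19.25 − 0.25q_{Largo}) ⇒ 0.9375q_{Largo} = 12.9375, so q_{Largo} = 13.8.
Then q_{Nadir} = 19.25 − 0.25·13.8 = 15.8.
P_{Largo} = 101 − 2·13.8 − 15.8 = 57.6.
Profit = (57.6 − 30)·13.8 = 380.88.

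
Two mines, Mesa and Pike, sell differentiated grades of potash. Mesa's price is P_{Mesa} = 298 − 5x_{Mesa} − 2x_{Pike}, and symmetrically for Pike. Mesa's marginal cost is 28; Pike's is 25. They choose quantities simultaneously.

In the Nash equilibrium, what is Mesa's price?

Mine Mesa's profit: π = x_{Mesa}(298 − 5x_{Mesa} − 2x_{Pike}) − 28x_{Mesa}.
∂π/∂x_{Mesa} = 270 − 10x_{Mesa} − 2x_{Pike} = 0 ⇒ x_{Mesa} = 27 − 0.2x_{Pike}.
Similarly x_{Pike} = 27.3 − 0.2x_{Mesa}.
Plugging x_{Pike} into Mesa's best response: x_{Mesa} = 27 − 0.2(27.3 − 0.2x_{Mesa}) ⇒ 0.96x_{Mesa} = 21.54, so x_{Mesa} = 22.4375.
Then x_{Pike} = 27.3 − 0.2·22.4375 = 22.8125.
P_{Mesa} = 298 − 5·22.4375 − 2·22.8125 = 140.1875.

140.1875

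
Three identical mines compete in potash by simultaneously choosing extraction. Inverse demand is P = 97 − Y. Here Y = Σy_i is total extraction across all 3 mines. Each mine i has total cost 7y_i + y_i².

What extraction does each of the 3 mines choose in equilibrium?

15

A representative mine's profit is π_i = y_i(97 − Y) − 7y_i − y_i², with Y = y_i + Σ_{j≠i} y_j.
First-order condition: 90 − 4y_i − Σ_{j≠i} y_j = 0.
With identical mines, set every y_j = y: then 90 − 4y − 2y = 0, i.e. y = 90/6 = 15.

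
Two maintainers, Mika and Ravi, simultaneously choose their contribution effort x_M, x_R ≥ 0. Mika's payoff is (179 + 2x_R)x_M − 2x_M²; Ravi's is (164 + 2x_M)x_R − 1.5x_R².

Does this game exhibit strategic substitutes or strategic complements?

Expanding Mika's payoff: 179x_M + 2x_Rx_M − 2x_M².
∂π/∂x_M = 179 + 2x_R − 4x_M = 0, so x_M = 44.75 + 0.5x_R.
The best-response slope dx_M/dx_R = 0.5 > 0: the reaction function is upward-sloping, so the choices are strategic complements.

strategic complements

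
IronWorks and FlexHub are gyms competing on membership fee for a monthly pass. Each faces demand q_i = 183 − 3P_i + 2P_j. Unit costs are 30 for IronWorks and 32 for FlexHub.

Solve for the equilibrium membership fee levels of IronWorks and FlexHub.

IronWorks's profit: π = (P_{IronWorks} − 30)(183 − 3P_{IronWorks} + 2P_{FlexHub}).
∂π/∂P_{IronWorks} = 273 − 6P_{IronWorks} + 2P_{FlexHub} = 0 ⇒ P_{IronWorks} = 45.5 + (1/3)P_{FlexHub}.
Similarly P_{FlexHub} = 46.5 + (1/3)P_{IronWorks}.
Solving the two reaction functions simultaneously: (1 − (1/3)(1/3))P_{IronWorks} = 45.5 + (1/3)·46.5, so (8/9)P_{IronWorks} = 61 and P_{IronWorks} = 68.625.
Then P_{FlexHub} = 46.5 + (1/3)·68.625 = 69.375.

68.625, 69.375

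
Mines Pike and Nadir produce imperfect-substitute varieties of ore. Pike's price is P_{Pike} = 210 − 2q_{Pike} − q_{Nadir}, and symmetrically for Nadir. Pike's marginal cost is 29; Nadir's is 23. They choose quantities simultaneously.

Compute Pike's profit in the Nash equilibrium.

Mine Pike's profit: π = q_{Pike}(210 − 2q_{Pike} − q_{Nadir}) − 29q_{Pike}.
∂π/∂q_{Pike} = 181 − 4q_{Pike} − q_{Nadir} = 0 ⇒ q_{Pike} = 45.25 − 0.25q_{Nadir}.
Similarly q_{Nadir} = 46.75 − 0.25q_{Pike}.
Plugging q_{Nadir} into Pike's best response: q_{Pike} = 45.25 − 0.25(46.75 − 0.25q_{Pike}) ⇒ 0.9375q_{Pike} = 33.5625, so q_{Pike} = 35.8.
Then q_{Nadir} = 46.75 − 0.25·35.8 = 37.8.
P_{Pike} = 210 − 2·35.8 − 37.8 = 100.6.
Profit = (100.6 − 29)·35.8 = 2563.28.

2563.28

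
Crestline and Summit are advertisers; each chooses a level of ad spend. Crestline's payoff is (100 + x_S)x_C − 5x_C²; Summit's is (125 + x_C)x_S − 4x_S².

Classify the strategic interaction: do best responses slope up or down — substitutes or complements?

strategic complements

Expanding Crestline's payoff: 100x_C + x_Sx_C − 5x_C².
∂π/∂x_C = 100 + x_S − 10x_C = 0, so x_C = 10 + 0.1x_S.
The best-response slope dx_C/dx_S = 0.1 > 0: the reaction function is upward-sloping, so the choices are strategic complements.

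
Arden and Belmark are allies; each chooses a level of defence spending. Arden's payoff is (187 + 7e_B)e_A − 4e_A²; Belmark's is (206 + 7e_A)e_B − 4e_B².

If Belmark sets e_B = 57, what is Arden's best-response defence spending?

73.25

Expanding Arden's payoff: 187e_A + 7e_Be_A − 4e_A².
∂π/∂e_A = 187 + 7e_B − 8e_A = 0, so e_A = 23.375 + 0.875e_B.
At e_B = 57: e_A = 23.375 + 0.875·57 = 73.25.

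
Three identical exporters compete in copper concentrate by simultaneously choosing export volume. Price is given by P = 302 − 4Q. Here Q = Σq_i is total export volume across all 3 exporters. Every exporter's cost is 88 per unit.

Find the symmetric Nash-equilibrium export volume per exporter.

A representative exporter's profit is π_i = q_i(302 − 4Q) − 88q_i, with Q = q_i + Σ_{j≠i} q_j.
First-order condition: 214 − 8q_i − 4Σ_{j≠i} q_j = 0.
In a symmetric equilibrium every exporter chooses the same q, so Σ_{j≠i} q_j = 2q. The condition becomes 214 − 16q = 0, giving q = 214/16 = 13.375.

13.375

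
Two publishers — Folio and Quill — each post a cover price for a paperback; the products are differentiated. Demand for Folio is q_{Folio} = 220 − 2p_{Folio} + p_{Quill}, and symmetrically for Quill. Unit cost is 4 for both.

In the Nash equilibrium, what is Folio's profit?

Folio's profit: π = (p_{Folio} − 4)(220 − 2p_{Folio} + p_{Quill}).
∂π/∂p_{Folio} = 228 − 4p_{Folio} + p_{Quill} = 0 ⇒ p_{Folio} = 57 + 0.25p_{Quill}.
By symmetry p_{Quill} = p_{Folio}; substituting into the reaction function, 0.75p_{Folio} = 57 and p_{Folio} = 76.
q_{Folio} = 220 − 2·76 + 76 = 144.
Profit = (76 − 4)·144 = 10368.

10368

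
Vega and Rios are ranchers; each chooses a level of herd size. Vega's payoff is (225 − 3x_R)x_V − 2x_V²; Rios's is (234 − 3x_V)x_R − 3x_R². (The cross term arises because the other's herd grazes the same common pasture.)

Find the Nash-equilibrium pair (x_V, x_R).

Expanding Vega's payoff: 225x_V − 3x_Rx_V − 2x_V².
∂π/∂x_V = 225 − 3x_R − 4x_V = 0, so x_V = 56.25 − 0.75x_R.
Likewise for Rios: x_R = 39 − 0.5x_V.
Solving the two reaction functions simultaneously: (1 − (−0.75)(−0.5))x_V = 56.25 − 0.75·39, so 0.625x_V = 27 and x_V = 43.2.
Then x_R = 39 − 0.5·43.2 = 17.4.

43.2, 17.4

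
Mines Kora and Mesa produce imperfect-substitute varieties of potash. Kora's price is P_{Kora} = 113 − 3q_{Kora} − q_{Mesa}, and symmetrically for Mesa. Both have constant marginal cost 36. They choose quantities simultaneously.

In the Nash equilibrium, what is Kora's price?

69

Mine Kora's profit: π = q_{Kora}(113 − 3q_{Kora} − q_{Mesa}) − 36q_{Kora}.
∂π/∂q_{Kora} = 77 − 6q_{Kora} − q_{Mesa} = 0 ⇒ q_{Kora} = 77/6 − (1/6)q_{Mesa}.
The game is symmetric, so in equilibrium q_{Mesa} = q_{Kora}: the reaction function gives (7/6)q_{Kora} = 77/6, hence q_{Kora} = 11.
P_{Kora} = 113 − 3·11 − 11 = 69.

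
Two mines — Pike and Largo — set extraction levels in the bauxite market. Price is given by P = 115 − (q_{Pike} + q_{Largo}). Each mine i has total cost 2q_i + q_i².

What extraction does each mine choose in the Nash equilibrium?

Mine Pike's profit: π = q_{Pike}(115 − (q_{Pike} + q_{Largo})) − 2q_{Pike} − q_{Pike}².
∂π/∂q_{Pike} = 113 − 4q_{Pike} − q_{Largo} = 0, so q_{Pike} = 28.25 − 0.25q_{Largo}.
The game is symmetric, so in equilibrium q_{Largo} = q_{Pike}: the reaction function gives 1.25q_{Pike} = 28.25, hence q_{Pike} = 22.6.

22.6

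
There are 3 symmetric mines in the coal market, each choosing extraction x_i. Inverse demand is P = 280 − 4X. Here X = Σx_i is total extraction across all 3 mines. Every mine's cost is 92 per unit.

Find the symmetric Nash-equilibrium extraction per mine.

A representative mine's profit is π_i = x_i(280 − 4X) − 92x_i, with X = x_i + Σ_{j≠i} x_j.
First-order condition: 188 − 8x_i − 4Σ_{j≠i} x_j = 0.
With identical mines, set every x_j = x: then 188 − 8x − 8x = 0, i.e. x = 188/16 = 11.75.

11.75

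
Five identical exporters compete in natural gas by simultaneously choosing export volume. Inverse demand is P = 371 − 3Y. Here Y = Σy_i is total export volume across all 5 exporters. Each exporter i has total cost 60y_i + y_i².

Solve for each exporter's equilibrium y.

A representative exporter's profit is π_i = y_i(371 − 3Y) − 60y_i − y_i², with Y = y_i + Σ_{j≠i} y_j.
First-order condition: 311 − 8y_i − 3Σ_{j≠i} y_j = 0.
Imposing symmetry (y_j = y for all j) turns Σ_{j≠i} y_j into 4y, so 311 = 20y and y = 15.55.

15.55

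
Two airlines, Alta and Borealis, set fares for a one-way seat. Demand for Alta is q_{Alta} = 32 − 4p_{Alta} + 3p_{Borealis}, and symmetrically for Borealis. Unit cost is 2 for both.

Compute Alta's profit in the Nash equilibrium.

Alta's profit: π = (p_{Alta} − 2)(32 − 4p_{Alta} + 3p_{Borealis}).
∂π/∂p_{Alta} = 40 − 8p_{Alta} + 3p_{Borealis} = 0 ⇒ p_{Alta} = 5 + 0.375p_{Borealis}.
The game is symmetric, so in equilibrium p_{Borealis} = p_{Alta}: the reaction function gives 0.625p_{Alta} = 5, hence p_{Alta} = 8.
q_{Alta} = 32 − 4·8 + 3·8 = 24.
Profit = (8 − 2)·24 = 144.

144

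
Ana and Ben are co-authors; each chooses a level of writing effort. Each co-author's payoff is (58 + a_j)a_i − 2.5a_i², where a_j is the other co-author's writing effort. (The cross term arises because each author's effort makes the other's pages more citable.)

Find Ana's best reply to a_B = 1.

Ana's payoff is (58 + a_B)a_A − 2.5a_A².
∂π/∂a_A = 58 + a_B − 5a_A = 0, so a_A = 11.6 + 0.2a_B.
At a_B = 1: a_A = 11.6 + 0.2·1 = 11.8.

11.8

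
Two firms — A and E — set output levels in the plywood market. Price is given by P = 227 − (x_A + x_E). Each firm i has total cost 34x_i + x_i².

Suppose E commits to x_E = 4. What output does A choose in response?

47.25

Firm A's profit: π = x_A(227 − (x_A + x_E)) − 34x_A − x_A².
∂π/∂x_A = 193 − 4x_A − x_E = 0, so x_A = 48.25 − 0.25x_E.
At x_E = 4: x_A = 48.25 − 0.25·4 = 47.25.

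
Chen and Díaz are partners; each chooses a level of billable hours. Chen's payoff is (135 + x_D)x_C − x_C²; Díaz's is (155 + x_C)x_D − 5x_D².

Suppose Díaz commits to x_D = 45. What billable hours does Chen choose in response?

Expanding Chen's payoff: 135x_C + x_Dx_C − x_C².
∂π/∂x_C = 135 + x_D − 2x_C = 0, so x_C = 67.5 + 0.5x_D.
At x_D = 45: x_C = 67.5 + 0.5·45 = 90.

90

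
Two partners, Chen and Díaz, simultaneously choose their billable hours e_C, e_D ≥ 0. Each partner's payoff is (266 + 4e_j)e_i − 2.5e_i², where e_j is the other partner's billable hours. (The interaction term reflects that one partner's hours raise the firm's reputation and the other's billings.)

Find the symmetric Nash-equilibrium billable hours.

266

Chen's payoff is (266 + 4e_D)e_C − 2.5e_C².
∂π/∂e_C = 266 + 4e_D − 5e_C = 0, so e_C = 53.2 + 0.8e_D.
By symmetry e_D = e_C; substituting into the reaction function, 0.2e_C = 53.2 and e_C = 266.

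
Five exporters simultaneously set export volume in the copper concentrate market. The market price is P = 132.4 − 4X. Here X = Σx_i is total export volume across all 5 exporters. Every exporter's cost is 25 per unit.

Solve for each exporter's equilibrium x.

4.475

A representative exporter's profit is π_i = x_i(132.4 − 4X) − 25x_i, with X = x_i + Σ_{j≠i} x_j.
First-order condition: 107.4 − 8x_i − 4Σ_{j≠i} x_j = 0.
With identical exporters, set every x_j = x: then 107.4 − 8x − 16x = 0, i.e. x = 107.4/24 = 4.475.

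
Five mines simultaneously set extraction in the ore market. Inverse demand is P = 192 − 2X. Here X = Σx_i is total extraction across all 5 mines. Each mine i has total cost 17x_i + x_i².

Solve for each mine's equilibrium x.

A representative mine's profit is π_i = x_i(192 − 2X) − 17x_i − x_i², with X = x_i + Σ_{j≠i} x_j.
First-order condition: 175 − 6x_i − 2Σ_{j≠i} x_j = 0.
In a symmetric equilibrium every mine chooses the same x, so Σ_{j≠i} x_j = 4x. The condition becomes 175 − 14x = 0, giving x = 175/14 = 12.5.

12.5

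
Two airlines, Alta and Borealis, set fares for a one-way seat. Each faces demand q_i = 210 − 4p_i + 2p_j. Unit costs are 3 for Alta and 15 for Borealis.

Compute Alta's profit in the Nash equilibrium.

Alta's profit: π = (p_{Alta} − 3)(210 − 4p_{Alta} + 2p_{Borealis}).
∂π/∂p_{Alta} = 222 − 8p_{Alta} + 2p_{Borealis} = 0 ⇒ p_{Alta} = 27.75 + 0.25p_{Borealis}.
Similarly p_{Borealis} = 33.75 + 0.25p_{Alta}.
Plugging p_{Borealis} into Alta's best response: p_{Alta} = 27.75 + 0.25(33.75 + 0.25p_{Alta}) ⇒ 0.9375p_{Alta} = 36.1875, so p_{Alta} = 38.6.
Then p_{Borealis} = 33.75 + 0.25·38.6 = 43.4.
q_{Alta} = 210 − 4·38.6 + 2·43.4 = 142.4.
Profit = (38.6 − 3)·142.4 = 5069.44.

5069.44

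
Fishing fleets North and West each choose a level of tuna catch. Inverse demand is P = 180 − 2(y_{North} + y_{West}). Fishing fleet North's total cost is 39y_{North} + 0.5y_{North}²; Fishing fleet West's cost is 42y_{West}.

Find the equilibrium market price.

Fishing fleet North's profit: π = y_{North}(180 − 2(y_{North} + y_{West})) − 39y_{North} − 0.5y_{North}².
∂π/∂y_{North} = 141 − 5y_{North} − 2y_{West} = 0, so y_{North} = 28.2 − 0.4y_{West}.
For West: ∂π/∂y_{West} = 138 − 4y_{West} − 2y_{North} = 0 ⇒ y_{West} = 34.5 − 0.5y_{North}.
Substituting the second reaction function into the first: y_{North} = 28.2 − 0.4(34.5 − 0.5y_{North}), which gives 0.8y_{North} = 14.4 ⇒ y_{North} = 18.
Then y_{West} = 34.5 − 0.5·18 = 25.5.
Equilibrium price: P = 180 − 2·43.5 = 93.

93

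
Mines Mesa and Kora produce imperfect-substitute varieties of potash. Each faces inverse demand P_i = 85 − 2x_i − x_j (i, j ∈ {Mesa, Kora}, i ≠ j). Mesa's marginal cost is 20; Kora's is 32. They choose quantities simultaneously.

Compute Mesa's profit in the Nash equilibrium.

Mine Mesa's profit: π = x_{Mesa}(85 − 2x_{Mesa} − x_{Kora}) − 20x_{Mesa}.
∂π/∂x_{Mesa} = 65 − 4x_{Mesa} − x_{Kora} = 0 ⇒ x_{Mesa} = 16.25 − 0.25x_{Kora}.
Similarly x_{Kora} = 13.25 − 0.25x_{Mesa}.
Plugging x_{Kora} into Mesa's best response: x_{Mesa} = 16.25 − 0.25(13.25 − 0.25x_{Mesa}) ⇒ 0.9375x_{Mesa} = 12.9375, so x_{Mesa} = 13.8.
Then x_{Kora} = 13.25 − 0.25·13.8 = 9.8.
P_{Mesa} = 85 − 2·13.8 − 9.8 = 47.6.
Profit = (47.6 − 20)·13.8 = 380.88.

380.88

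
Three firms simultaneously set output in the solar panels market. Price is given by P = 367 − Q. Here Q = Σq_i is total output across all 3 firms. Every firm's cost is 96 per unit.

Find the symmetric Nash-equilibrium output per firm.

A representative firm's profit is π_i = q_i(367 − Q) − 96q_i, with Q = q_i + Σ_{j≠i} q_j.
First-order condition: 271 − 2q_i − Σ_{j≠i} q_j = 0.
Imposing symmetry (q_j = q for all j) turns Σ_{j≠i} q_j into 2q, so 271 = 4q and q = 67.75.

67.75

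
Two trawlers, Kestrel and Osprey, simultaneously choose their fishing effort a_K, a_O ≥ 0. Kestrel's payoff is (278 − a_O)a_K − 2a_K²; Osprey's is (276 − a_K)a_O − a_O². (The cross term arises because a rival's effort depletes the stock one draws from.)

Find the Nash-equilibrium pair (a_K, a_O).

Expanding Kestrel's payoff: 278a_K − a_Oa_K − 2a_K².
∂π/∂a_K = 278 − a_O − 4a_K = 0, so a_K = 69.5 − 0.25a_O.
Likewise for Osprey: a_O = 138 − 0.5a_K.
Solving the two reaction functions simultaneously: (1 − (−0.25)(−0.5))a_K = 69.5 − 0.25·138, so 0.875a_K = 35 and a_K = 40.
Then a_O = 138 − 0.5·40 = 118.

40, 118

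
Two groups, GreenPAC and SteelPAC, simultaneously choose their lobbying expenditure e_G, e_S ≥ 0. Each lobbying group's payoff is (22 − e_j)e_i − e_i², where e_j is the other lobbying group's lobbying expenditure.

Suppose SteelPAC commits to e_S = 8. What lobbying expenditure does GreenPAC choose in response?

7

GreenPAC's payoff is (22 − e_S)e_G − e_G².
∂π/∂e_G = 22 − e_S − 2e_G = 0, so e_G = 11 − 0.5e_S.
At e_S = 8: e_G = 11 − 0.5·8 = 7.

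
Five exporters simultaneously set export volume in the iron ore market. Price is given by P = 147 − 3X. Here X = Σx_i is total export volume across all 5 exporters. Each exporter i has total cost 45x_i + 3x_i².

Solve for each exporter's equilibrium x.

4.25

A representative exporter's profit is π_i = x_i(147 − 3X) − 45x_i − 3x_i², with X = x_i + Σ_{j≠i} x_j.
First-order condition: 102 − 12x_i − 3Σ_{j≠i} x_j = 0.
With identical exporters, set every x_j = x: then 102 − 12x − 12x = 0, i.e. x = 102/24 = 4.25.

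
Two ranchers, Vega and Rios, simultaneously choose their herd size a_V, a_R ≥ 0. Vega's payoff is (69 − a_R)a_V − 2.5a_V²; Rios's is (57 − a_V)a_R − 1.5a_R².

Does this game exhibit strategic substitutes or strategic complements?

strategic substitutes

Expanding Vega's payoff: 69a_V − a_Ra_V − 2.5a_V².
∂π/∂a_V = 69 − a_R − 5a_V = 0, so a_V = 13.8 − 0.2a_R.
The best-response slope da_V/da_R = −0.2 < 0: the reaction function is downward-sloping, so the choices are strategic substitutes.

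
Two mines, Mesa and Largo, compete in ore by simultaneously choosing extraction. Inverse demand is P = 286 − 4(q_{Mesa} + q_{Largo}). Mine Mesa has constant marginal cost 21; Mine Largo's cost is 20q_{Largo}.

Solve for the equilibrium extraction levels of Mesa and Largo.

Mine Mesa's profit: π = q_{Mesa}(286 − 4(q_{Mesa} + q_{Largo})) − 21q_{Mesa}.
∂π/∂q_{Mesa} = 265 − 8q_{Mesa} − 4q_{Largo} = 0, so q_{Mesa} = 33.125 − 0.5q_{Largo}.
By the same steps for Largo: q_{Largo} = 33.25 − 0.5q_{Mesa}.
Plugging q_{Largo} into Mesa's best response: q_{Mesa} = 33.125 − 0.5(33.25 − 0.5q_{Mesa}) ⇒ 0.75q_{Mesa} = 16.5, so q_{Mesa} = 22.
Then q_{Largo} = 33.25 − 0.5·22 = 22.25.

22, 22.25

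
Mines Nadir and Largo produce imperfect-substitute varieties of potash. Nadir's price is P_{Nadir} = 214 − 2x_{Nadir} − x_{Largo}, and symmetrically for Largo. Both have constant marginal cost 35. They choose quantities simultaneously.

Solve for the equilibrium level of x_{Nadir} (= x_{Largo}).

Mine Nadir's profit: π = x_{Nadir}(214 − 2x_{Nadir} − x_{Largo}) − 35x_{Nadir}.
∂π/∂x_{Nadir} = 179 − 4x_{Nadir} − x_{Largo} = 0 ⇒ x_{Nadir} = 44.75 − 0.25x_{Largo}.
The game is symmetric, so in equilibrium x_{Largo} = x_{Nadir}: the reaction function gives 1.25x_{Nadir} = 44.75, hence x_{Nadir} = 35.8.

35.8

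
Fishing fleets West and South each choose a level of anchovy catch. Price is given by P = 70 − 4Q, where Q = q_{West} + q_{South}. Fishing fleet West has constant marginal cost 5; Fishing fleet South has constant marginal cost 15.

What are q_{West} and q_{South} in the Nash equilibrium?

6.25, 3.75

Fishing fleet West's profit: π = q_{West}(70 − 4(q_{West} + q_{South})) − 5q_{West}.
∂π/∂q_{West} = 65 − 8q_{West} − 4q_{South} = 0, so q_{West} = 8.125 − 0.5q_{South}.
By the same steps for South: q_{South} = 6.875 − 0.5q_{West}.
Substituting the second reaction function into the first: q_{West} = 8.125 − 0.5(6.875 − 0.5q_{West}), which gives 0.75q_{West} = 4.6875 ⇒ q_{West} = 6.25.
Then q_{South} = 6.875 − 0.5·6.25 = 3.75.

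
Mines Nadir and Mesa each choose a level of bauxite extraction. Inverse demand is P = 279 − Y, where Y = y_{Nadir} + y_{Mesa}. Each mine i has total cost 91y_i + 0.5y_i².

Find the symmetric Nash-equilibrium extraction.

Mine Nadir's profit: π = y_{Nadir}(279 − (y_{Nadir} + y_{Mesa})) − 91y_{Nadir} − 0.5y_{Nadir}².
∂π/∂y_{Nadir} = 188 − 3y_{Nadir} − y_{Mesa} = 0, so y_{Nadir} = 188/3 − (1/3)y_{Mesa}.
By symmetry y_{Mesa} = y_{Nadir}; substituting into the reaction function, (4/3)y_{Nadir} = 188/3 and y_{Nadir} = 47.

47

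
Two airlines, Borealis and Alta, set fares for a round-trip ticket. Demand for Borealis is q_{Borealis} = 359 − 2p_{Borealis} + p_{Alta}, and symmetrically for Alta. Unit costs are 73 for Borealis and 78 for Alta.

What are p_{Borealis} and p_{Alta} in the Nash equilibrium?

169, 171

Borealis's profit: π = (p_{Borealis} − 73)(359 − 2p_{Borealis} + p_{Alta}).
∂π/∂p_{Borealis} = 505 − 4p_{Borealis} + p_{Alta} = 0 ⇒ p_{Borealis} = 126.25 + 0.25p_{Alta}.
Similarly p_{Alta} = 128.75 + 0.25p_{Borealis}.
Solving the two reaction functions simultaneously: (1 − (0.25)(0.25))p_{Borealis} = 126.25 + 0.25·128.75, so 0.9375p_{Borealis} = 158.4375 and p_{Borealis} = 169.
Then p_{Alta} = 128.75 + 0.25·169 = 171.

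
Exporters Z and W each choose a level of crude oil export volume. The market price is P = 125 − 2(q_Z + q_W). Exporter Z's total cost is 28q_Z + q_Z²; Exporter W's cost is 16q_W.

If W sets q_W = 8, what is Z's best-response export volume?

13.5

Exporter Z's profit: π = q_Z(125 − 2(q_Z + q_W)) − 28q_Z − q_Z².
∂π/∂q_Z = 97 − 6q_Z − 2q_W = 0, so q_Z = 97/6 − (1/3)q_W.
At q_W = 8: q_Z = 97/6 − (1/3)·8 = 13.5.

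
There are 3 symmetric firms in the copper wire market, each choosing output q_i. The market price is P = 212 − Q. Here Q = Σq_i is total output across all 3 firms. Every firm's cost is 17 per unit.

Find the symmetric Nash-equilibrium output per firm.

48.75

A representative firm's profit is π_i = q_i(212 − Q) − 17q_i, with Q = q_i + Σ_{j≠i} q_j.
First-order condition: 195 − 2q_i − Σ_{j≠i} q_j = 0.
In a symmetric equilibrium every firm chooses the same q, so Σ_{j≠i} q_j = 2q. The condition becomes 195 − 4q = 0, giving q = 195/4 = 48.75.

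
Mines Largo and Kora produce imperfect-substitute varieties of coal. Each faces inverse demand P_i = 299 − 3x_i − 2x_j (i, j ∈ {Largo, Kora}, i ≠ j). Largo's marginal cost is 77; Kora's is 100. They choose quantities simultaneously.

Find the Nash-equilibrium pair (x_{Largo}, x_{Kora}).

Mine Largo's profit: π = x_{Largo}(299 − 3x_{Largo} − 2x_{Kora}) − 77x_{Largo}.
∂π/∂x_{Largo} = 222 − 6x_{Largo} − 2x_{Kora} = 0 ⇒ x_{Largo} = 37 − (1/3)x_{Kora}.
Similarly x_{Kora} = 199/6 − (1/3)x_{Largo}.
Plugging x_{Kora} into Largo's best response: x_{Largo} = 37 − (1/3)(199/6 − (1/3)x_{Largo}) ⇒ (8/9)x_{Largo} = 467/18, so x_{Largo} = 29.1875.
Then x_{Kora} = 199/6 − (1/3)·29.1875 = 23.4375.

29.1875, 23.4375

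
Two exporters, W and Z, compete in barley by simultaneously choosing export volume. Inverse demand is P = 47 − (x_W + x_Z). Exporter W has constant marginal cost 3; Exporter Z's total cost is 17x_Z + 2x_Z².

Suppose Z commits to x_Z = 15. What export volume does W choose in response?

14.5

Exporter W's profit: π = x_W(47 − (x_W + x_Z)) − 3x_W.
∂π/∂x_W = 44 − 2x_W − x_Z = 0, so x_W = 22 − 0.5x_Z.
At x_Z = 15: x_W = 22 − 0.5·15 = 14.5.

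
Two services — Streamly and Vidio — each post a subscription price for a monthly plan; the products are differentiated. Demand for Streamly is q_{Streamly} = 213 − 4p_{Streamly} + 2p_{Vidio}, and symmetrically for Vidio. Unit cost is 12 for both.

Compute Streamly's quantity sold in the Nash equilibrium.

Streamly's profit: π = (p_{Streamly} − 12)(213 − 4p_{Streamly} + 2p_{Vidio}).
∂π/∂p_{Streamly} = 261 − 8p_{Streamly} + 2p_{Vidio} = 0 ⇒ p_{Streamly} = 32.625 + 0.25p_{Vidio}.
By symmetry p_{Vidio} = p_{Streamly}; substituting into the reaction function, 0.75p_{Streamly} = 32.625 and p_{Streamly} = 43.5.
q_{Streamly} = 213 − 4·43.5 + 2·43.5 = 126.

126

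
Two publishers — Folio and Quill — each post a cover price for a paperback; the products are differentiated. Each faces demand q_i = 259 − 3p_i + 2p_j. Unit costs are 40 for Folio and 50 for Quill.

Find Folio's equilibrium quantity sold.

Folio's profit: π = (p_{Folio} − 40)(259 − 3p_{Folio} + 2p_{Quill}).
∂π/∂p_{Folio} = 379 − 6p_{Folio} + 2p_{Quill} = 0 ⇒ p_{Folio} = 379/6 + (1/3)p_{Quill}.
Similarly p_{Quill} = 409/6 + (1/3)p_{Folio}.
Substituting the second reaction function into the first: p_{Folio} = 379/6 + (1/3)(409/6 + (1/3)p_{Folio}), which gives (8/9)p_{Folio} = 773/9 ⇒ p_{Folio} = 96.625.
Then p_{Quill} = 409/6 + (1/3)·96.625 = 100.375.
q_{Folio} = 259 − 3·96.625 + 2·100.375 = 169.875.

169.875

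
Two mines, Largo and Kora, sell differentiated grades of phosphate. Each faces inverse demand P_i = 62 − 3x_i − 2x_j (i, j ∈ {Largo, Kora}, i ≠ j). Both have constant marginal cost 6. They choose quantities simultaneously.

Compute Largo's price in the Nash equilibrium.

Mine Largo's profit: π = x_{Largo}(62 − 3x_{Largo} − 2x_{Kora}) − 6x_{Largo}.
∂π/∂x_{Largo} = 56 − 6x_{Largo} − 2x_{Kora} = 0 ⇒ x_{Largo} = 28/3 − (1/3)x_{Kora}.
Setting x_{Largo} = x_{Kora} in the reaction function: x_{Largo} = 28/3 − (1/3)x_{Largo}, so x_{Largo} = (28/3) / (4/3) = 7.
P_{Largo} = 62 − 3·7 − 2·7 = 27.

27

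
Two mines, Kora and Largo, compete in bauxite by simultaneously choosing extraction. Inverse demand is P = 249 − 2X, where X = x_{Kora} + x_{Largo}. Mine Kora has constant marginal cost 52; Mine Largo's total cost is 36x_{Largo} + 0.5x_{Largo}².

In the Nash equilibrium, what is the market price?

121.875

Mine Kora's profit: π = x_{Kora}(249 − 2(x_{Kora} + x_{Largo})) − 52x_{Kora}.
∂π/∂x_{Kora} = 197 − 4x_{Kora} − 2x_{Largo} = 0, so x_{Kora} = 49.25 − 0.5x_{Largo}.
For Largo: ∂π/∂x_{Largo} = 213 − 5x_{Largo} − 2x_{Kora} = 0 ⇒ x_{Largo} = 42.6 − 0.4x_{Kora}.
Substituting the second reaction function into the first: x_{Kora} = 49.25 − 0.5(42.6 − 0.4x_{Kora}), which gives 0.8x_{Kora} = 27.95 ⇒ x_{Kora} = 34.9375.
Then x_{Largo} = 42.6 − 0.4·34.9375 = 28.625.
Equilibrium price: P = 249 − 2·63.5625 = 121.875.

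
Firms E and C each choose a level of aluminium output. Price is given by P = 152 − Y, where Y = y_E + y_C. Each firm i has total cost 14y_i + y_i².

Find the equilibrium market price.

Firm E's profit: π = y_E(152 − (y_E + y_C)) − 14y_E − y_E².
∂π/∂y_E = 138 − 4y_E − y_C = 0, so y_E = 34.5 − 0.25y_C.
Setting y_E = y_C in the reaction function: y_E = 34.5 − 0.25y_E, so y_E = 34.5 / 1.25 = 27.6.
Equilibrium price: P = 152 − 55.2 = 96.8.

96.8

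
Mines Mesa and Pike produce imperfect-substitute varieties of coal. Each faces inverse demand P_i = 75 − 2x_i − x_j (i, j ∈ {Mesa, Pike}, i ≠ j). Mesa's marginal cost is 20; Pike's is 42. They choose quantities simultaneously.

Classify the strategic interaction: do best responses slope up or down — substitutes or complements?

Mine Mesa's profit: π = x_{Mesa}(75 − 2x_{Mesa} − x_{Pike}) − 20x_{Mesa}.
∂π/∂x_{Mesa} = 55 − 4x_{Mesa} − x_{Pike} = 0 ⇒ x_{Mesa} = 13.75 − 0.25x_{Pike}.
The best-response slope dx_{Mesa}/dx_{Pike} = −0.25 < 0: the reaction function is downward-sloping, so the choices are strategic substitutes.

strategic substitutes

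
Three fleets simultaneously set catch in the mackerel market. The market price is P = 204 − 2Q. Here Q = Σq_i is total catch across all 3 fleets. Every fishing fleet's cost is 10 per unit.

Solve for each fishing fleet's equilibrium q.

A representative fishing fleet's profit is π_i = q_i(204 − 2Q) − 10q_i, with Q = q_i + Σ_{j≠i} q_j.
First-order condition: 194 − 4q_i − 2Σ_{j≠i} q_j = 0.
With identical fishing fleets, set every q_j = q: then 194 − 4q − 4q = 0, i.e. q = 194/8 = 24.25.

24.25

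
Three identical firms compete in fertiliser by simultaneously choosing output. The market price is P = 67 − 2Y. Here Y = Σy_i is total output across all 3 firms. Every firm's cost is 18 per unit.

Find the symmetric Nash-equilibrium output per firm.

6.125

A representative firm's profit is π_i = y_i(67 − 2Y) − 18y_i, with Y = y_i + Σ_{j≠i} y_j.
First-order condition: 49 − 4y_i − 2Σ_{j≠i} y_j = 0.
With identical firms, set every y_j = y: then 49 − 4y − 4y = 0, i.e. y = 49/8 = 6.125.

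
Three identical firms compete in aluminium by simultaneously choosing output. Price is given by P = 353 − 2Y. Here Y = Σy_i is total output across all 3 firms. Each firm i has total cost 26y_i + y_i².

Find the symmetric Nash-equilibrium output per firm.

32.7

A representative firm's profit is π_i = y_i(353 − 2Y) − 26y_i − y_i², with Y = y_i + Σ_{j≠i} y_j.
First-order condition: 327 − 6y_i − 2Σ_{j≠i} y_j = 0.
Imposing symmetry (y_j = y for all j) turns Σ_{j≠i} y_j into 2y, so 327 = 10y and y = 32.7.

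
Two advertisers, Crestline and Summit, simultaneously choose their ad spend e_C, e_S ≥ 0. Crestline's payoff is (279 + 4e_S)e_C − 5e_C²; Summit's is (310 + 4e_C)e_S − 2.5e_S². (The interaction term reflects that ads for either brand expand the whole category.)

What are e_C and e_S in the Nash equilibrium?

77.5, 124

Expanding Crestline's payoff: 279e_C + 4e_Se_C − 5e_C².
∂π/∂e_C = 279 + 4e_S − 10e_C = 0, so e_C = 27.9 + 0.4e_S.
Likewise for Summit: e_S = 62 + 0.8e_C.
Substituting the second reaction function into the first: e_C = 27.9 + 0.4(62 + 0.8e_C), which gives 0.68e_C = 52.7 ⇒ e_C = 77.5.
Then e_S = 62 + 0.8·77.5 = 124.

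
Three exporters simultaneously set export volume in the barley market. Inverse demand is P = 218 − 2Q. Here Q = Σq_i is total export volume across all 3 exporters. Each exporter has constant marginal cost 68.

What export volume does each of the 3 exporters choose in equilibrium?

18.75

A representative exporter's profit is π_i = q_i(218 − 2Q) − 68q_i, with Q = q_i + Σ_{j≠i} q_j.
First-order condition: 150 − 4q_i − 2Σ_{j≠i} q_j = 0.
With identical exporters, set every q_j = q: then 150 − 4q − 4q = 0, i.e. q = 150/8 = 18.75.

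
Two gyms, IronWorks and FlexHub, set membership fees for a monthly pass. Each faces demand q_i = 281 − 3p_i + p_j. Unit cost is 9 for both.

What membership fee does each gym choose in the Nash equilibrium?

61.6

IronWorks's profit: π = (p_{IronWorks} − 9)(281 − 3p_{IronWorks} + p_{FlexHub}).
∂π/∂p_{IronWorks} = 308 − 6p_{IronWorks} + p_{FlexHub} = 0 ⇒ p_{IronWorks} = 154/3 + (1/6)p_{FlexHub}.
Setting p_{IronWorks} = p_{FlexHub} in the reaction function: p_{IronWorks} = 154/3 + (1/6)p_{IronWorks}, so p_{IronWorks} = (154/3) / (5/6) = 61.6.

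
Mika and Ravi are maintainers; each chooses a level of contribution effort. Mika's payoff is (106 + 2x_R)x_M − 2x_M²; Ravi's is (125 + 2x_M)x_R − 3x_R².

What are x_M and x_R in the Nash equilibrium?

Expanding Mika's payoff: 106x_M + 2x_Rx_M − 2x_M².
∂π/∂x_M = 106 + 2x_R − 4x_M = 0, so x_M = 26.5 + 0.5x_R.
Likewise for Ravi: x_R = 125/6 + (1/3)x_M.
Substituting the second reaction function into the first: x_M = 26.5 + 0.5(125/6 + (1/3)x_M), which gives (5/6)x_M = 443/12 ⇒ x_M = 44.3.
Then x_R = 125/6 + (1/3)·44.3 = 35.6.

44.3, 35.6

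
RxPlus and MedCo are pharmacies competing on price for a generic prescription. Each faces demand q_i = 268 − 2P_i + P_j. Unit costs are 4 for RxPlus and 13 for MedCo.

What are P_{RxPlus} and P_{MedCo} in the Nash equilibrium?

RxPlus's profit: π = (P_{RxPlus} − 4)(268 − 2P_{RxPlus} + P_{MedCo}).
∂π/∂P_{RxPlus} = 276 − 4P_{RxPlus} + P_{MedCo} = 0 ⇒ P_{RxPlus} = 69 + 0.25P_{MedCo}.
Similarly P_{MedCo} = 73.5 + 0.25P_{RxPlus}.
Solving the two reaction functions simultaneously: (1 − (0.25)(0.25))P_{RxPlus} = 69 + 0.25·73.5, so 0.9375P_{RxPlus} = 87.375 and P_{RxPlus} = 93.2.
Then P_{MedCo} = 73.5 + 0.25·93.2 = 96.8.

93.2, 96.8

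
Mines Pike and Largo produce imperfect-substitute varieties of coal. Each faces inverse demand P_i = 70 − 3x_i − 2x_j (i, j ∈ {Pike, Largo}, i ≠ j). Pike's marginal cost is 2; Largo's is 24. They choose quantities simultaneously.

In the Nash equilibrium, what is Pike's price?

31.625

Mine Pike's profit: π = x_{Pike}(70 − 3x_{Pike} − 2x_{Largo}) − 2x_{Pike}.
∂π/∂x_{Pike} = 68 − 6x_{Pike} − 2x_{Largo} = 0 ⇒ x_{Pike} = 34/3 − (1/3)x_{Largo}.
Similarly x_{Largo} = 23/3 − (1/3)x_{Pike}.
Solving the two reaction functions simultaneously: (1 − (−1/3)(−1/3))x_{Pike} = 34/3 − (1/3)·(23/3), so (8/9)x_{Pike} = 79/9 and x_{Pike} = 9.875.
Then x_{Largo} = 23/3 − (1/3)·9.875 = 4.375.
P_{Pike} = 70 − 3·9.875 − 2·4.375 = 31.625.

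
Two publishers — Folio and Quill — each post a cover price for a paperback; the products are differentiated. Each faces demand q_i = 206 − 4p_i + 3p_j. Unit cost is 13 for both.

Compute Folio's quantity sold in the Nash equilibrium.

Folio's profit: π = (p_{Folio} − 13)(206 − 4p_{Folio} + 3p_{Quill}).
∂π/∂p_{Folio} = 258 − 8p_{Folio} + 3p_{Quill} = 0 ⇒ p_{Folio} = 32.25 + 0.375p_{Quill}.
The game is symmetric, so in equilibrium p_{Quill} = p_{Folio}: the reaction function gives 0.625p_{Folio} = 32.25, hence p_{Folio} = 51.6.
q_{Folio} = 206 − 4·51.6 + 3·51.6 = 154.4.

154.4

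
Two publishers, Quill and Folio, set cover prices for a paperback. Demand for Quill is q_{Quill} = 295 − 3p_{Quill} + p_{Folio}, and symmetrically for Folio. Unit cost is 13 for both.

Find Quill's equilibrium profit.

8683.32

Quill's profit: π = (p_{Quill} − 13)(295 − 3p_{Quill} + p_{Folio}).
∂π/∂p_{Quill} = 334 − 6p_{Quill} + p_{Folio} = 0 ⇒ p_{Quill} = 167/3 + (1/6)p_{Folio}.
Setting p_{Quill} = p_{Folio} in the reaction function: p_{Quill} = 167/3 + (1/6)p_{Quill}, so p_{Quill} = (167/3) / (5/6) = 66.8.
q_{Quill} = 295 − 3·66.8 + 66.8 = 161.4.
Profit = (66.8 − 13)·161.4 = 8683.32.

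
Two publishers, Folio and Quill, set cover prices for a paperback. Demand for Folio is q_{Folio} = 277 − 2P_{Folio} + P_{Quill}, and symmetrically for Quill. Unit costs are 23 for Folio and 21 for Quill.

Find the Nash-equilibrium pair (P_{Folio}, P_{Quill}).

Folio's profit: π = (P_{Folio} − 23)(277 − 2P_{Folio} + P_{Quill}).
∂π/∂P_{Folio} = 323 − 4P_{Folio} + P_{Quill} = 0 ⇒ P_{Folio} = 80.75 + 0.25P_{Quill}.
Similarly P_{Quill} = 79.75 + 0.25P_{Folio}.
Plugging P_{Quill} into Folio's best response: P_{Folio} = 80.75 + 0.25(79.75 + 0.25P_{Folio}) ⇒ 0.9375P_{Folio} = 100.6875, so P_{Folio} = 107.4.
Then P_{Quill} = 79.75 + 0.25·107.4 = 106.6.

107.4, 106.6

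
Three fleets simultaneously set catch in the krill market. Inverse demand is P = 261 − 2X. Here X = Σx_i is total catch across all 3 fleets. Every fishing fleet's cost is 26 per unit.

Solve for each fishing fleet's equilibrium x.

A representative fishing fleet's profit is π_i = x_i(261 − 2X) − 26x_i, with X = x_i + Σ_{j≠i} x_j.
First-order condition: 235 − 4x_i − 2Σ_{j≠i} x_j = 0.
Imposing symmetry (x_j = x for all j) turns Σ_{j≠i} x_j into 2x, so 235 = 8x and x = 29.375.

29.375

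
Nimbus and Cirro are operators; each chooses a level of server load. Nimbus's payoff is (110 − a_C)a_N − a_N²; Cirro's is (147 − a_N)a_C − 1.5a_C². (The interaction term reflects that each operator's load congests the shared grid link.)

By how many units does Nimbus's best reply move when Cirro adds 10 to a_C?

Expanding Nimbus's payoff: 110a_N − a_Ca_N − a_N².
∂π/∂a_N = 110 − a_C − 2a_N = 0, so a_N = 55 − 0.5a_C.
The reaction-function slope is −0.5, so a 10-unit rise in a_C moves a_N by −0.5 × 10 = −5. Nimbus's best response falls — the actions are strategic substitutes.

-5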